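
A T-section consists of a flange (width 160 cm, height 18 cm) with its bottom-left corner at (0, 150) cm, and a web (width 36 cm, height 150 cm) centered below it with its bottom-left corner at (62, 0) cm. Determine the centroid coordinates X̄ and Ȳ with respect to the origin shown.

web: A = 36 × 150 = 5400.00, centroid at (80.00, 75.00).
flange: A = 160 × 18 = 2880.00, centroid at (80.00, 159.00).
ΣA = 8280.00 cm², ΣAX̄ = 662400.00 cm³, ΣAȲ = 862920.00 cm³.
X̄ = 662400.00/8280.00 = 80.00 cm; Ȳ = 862920.00/8280.00 = 104.22 cm.

X̄ = 80.00 cm, Ȳ = 104.22 cm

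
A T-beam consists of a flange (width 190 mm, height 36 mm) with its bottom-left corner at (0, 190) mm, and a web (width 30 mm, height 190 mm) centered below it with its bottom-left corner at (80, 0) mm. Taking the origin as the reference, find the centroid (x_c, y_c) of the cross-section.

x_c = 95.00 mm, y_c = 156.64 mm

web: A = 30 × 190 = 5700.00, centroid at (95.00, 95.00).
flange: A = 190 × 36 = 6840.00, centroid at (95.00, 208.00).
ΣA = 12540.00 mm², ΣAx_c = 1191300.00 mm³, ΣAy_c = 1964220.00 mm³.
x_c = 1191300.00/12540.00 = 95.00 mm; y_c = 1964220.00/12540.00 = 156.64 mm.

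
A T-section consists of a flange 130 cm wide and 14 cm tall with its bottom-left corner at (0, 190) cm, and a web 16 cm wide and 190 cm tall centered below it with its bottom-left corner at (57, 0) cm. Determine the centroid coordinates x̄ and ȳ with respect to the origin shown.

web: A = 16 × 190 = 3040.00, centroid at (65.00, 95.00).
flange: A = 130 × 14 = 1820.00, centroid at (65.00, 197.00).
ΣA = 4860.00 cm²
ΣAx̄ = (3040.00)(65.00) + (1820.00)(65.00) = 315900.00 cm³
ΣAȳ = (3040.00)(95.00) + (1820.00)(197.00) = 647340.00 cm³
x̄ = 315900.00 / 4860.00 = 65.00 cm
ȳ = 647340.00 / 4860.00 = 133.20 cm

x̄ = 65.00 cm, ȳ = 133.20 cm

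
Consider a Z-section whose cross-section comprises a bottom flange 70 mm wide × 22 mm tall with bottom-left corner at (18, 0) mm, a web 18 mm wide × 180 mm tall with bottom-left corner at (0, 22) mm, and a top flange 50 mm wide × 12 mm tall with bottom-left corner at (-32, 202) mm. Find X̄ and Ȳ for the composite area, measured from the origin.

X̄ = 19.81 mm, Ȳ = 93.80 mm

Part | A | x̄ᵢ | ȳᵢ | A·x̄ᵢ | A·ȳᵢ
bottom flange | 1540.00 | 53.00 | 11.00 | 81620.00 | 16940.00
web | 3240.00 | 9.00 | 112.00 | 29160.00 | 362880.00
top flange | 600.00 | -7.00 | 208.00 | -4200.00 | 124800.00
Σ | 5380.00 |  |  | 106580.00 | 504620.00
X̄ = 106580.00 / 5380.00 = 19.81 mm
Ȳ = 504620.00 / 5380.00 = 93.80 mm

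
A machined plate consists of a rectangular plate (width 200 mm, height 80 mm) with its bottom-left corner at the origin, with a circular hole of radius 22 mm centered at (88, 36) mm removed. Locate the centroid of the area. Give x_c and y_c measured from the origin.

x_c = 101.26 mm, y_c = 40.42 mm

plate: A = 200 × 80 = 16000.00, centroid at (100.00, 40.00).
hole: A = −π·22² = -1520.53, centroid at (88.00, 36.00).
ΣA = 14479.47 mm²
ΣAx_c = (16000.00)(100.00) + (-1520.53)(88.00) = 1466193.29 mm³
ΣAy_c = (16000.00)(40.00) + (-1520.53)(36.00) = 585260.89 mm³
x_c = 1466193.29 / 14479.47 = 101.26 mm
y_c = 585260.89 / 14479.47 = 40.42 mm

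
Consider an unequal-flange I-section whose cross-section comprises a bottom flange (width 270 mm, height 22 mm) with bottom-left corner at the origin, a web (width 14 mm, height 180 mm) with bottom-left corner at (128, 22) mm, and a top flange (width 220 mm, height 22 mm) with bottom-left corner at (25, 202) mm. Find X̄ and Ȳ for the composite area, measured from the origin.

bottom flange: A = 270 × 22 = 5940.00, centroid at (135.00, 11.00).
web: A = 14 × 180 = 2520.00, centroid at (135.00, 112.00).
top flange: A = 220 × 22 = 4840.00, centroid at (135.00, 213.00).
ΣA = 13300.00 mm²
ΣAX̄ = (5940.00)(135.00) + (2520.00)(135.00) + (4840.00)(135.00) = 1795500.00 mm³
ΣAȲ = (5940.00)(11.00) + (2520.00)(112.00) + (4840.00)(213.00) = 1378500.00 mm³
X̄ = 1795500.00 / 13300.00 = 135.00 mm
Ȳ = 1378500.00 / 13300.00 = 103.65 mm

X̄ = 135.00 mm, Ȳ = 103.65 mm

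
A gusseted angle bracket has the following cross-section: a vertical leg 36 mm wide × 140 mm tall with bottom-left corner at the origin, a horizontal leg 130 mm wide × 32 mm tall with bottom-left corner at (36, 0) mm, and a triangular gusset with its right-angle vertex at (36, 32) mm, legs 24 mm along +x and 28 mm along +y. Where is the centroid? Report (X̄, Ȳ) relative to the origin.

Part | A | x̄ᵢ | ȳᵢ | A·x̄ᵢ | A·ȳᵢ
vertical leg | 5040.00 | 18.00 | 70.00 | 90720.00 | 352800.00
horizontal leg | 4160.00 | 101.00 | 16.00 | 420160.00 | 66560.00
gusset | 336.00 | 44.00 | 41.33 | 14784.00 | 13888.00
Σ | 9536.00 |  |  | 525664.00 | 433248.00
X̄ = 525664.00 / 9536.00 = 55.12 mm
Ȳ = 433248.00 / 9536.00 = 45.43 mm

X̄ = 55.12 mm, Ȳ = 45.43 mm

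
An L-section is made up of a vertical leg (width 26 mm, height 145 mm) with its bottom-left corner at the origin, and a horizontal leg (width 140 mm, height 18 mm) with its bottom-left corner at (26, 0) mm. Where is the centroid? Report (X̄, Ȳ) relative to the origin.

vertical leg: A = 26 × 145 = 3770.00, centroid at (13.00, 72.50).
horizontal leg: A = 140 × 18 = 2520.00, centroid at (96.00, 9.00).
ΣA = 6290.00 mm²
ΣAX̄ = (3770.00)(13.00) + (2520.00)(96.00) = 290930.00 mm³
ΣAȲ = (3770.00)(72.50) + (2520.00)(9.00) = 296005.00 mm³
X̄ = 290930.00 / 6290.00 = 46.25 mm
Ȳ = 296005.00 / 6290.00 = 47.06 mm

X̄ = 46.25 mm, Ȳ = 47.06 mm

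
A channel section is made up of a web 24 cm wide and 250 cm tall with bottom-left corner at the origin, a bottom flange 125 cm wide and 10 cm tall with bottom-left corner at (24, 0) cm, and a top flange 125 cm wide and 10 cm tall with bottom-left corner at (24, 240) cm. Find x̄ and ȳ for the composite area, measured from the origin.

web: A = 24 × 250 = 6000.00, centroid at (12.00, 125.00).
bottom flange: A = 125 × 10 = 1250.00, centroid at (86.50, 5.00).
top flange: A = 125 × 10 = 1250.00, centroid at (86.50, 245.00).
ΣA = 8500.00 cm²
ΣAx̄ = (6000.00)(12.00) + (1250.00)(86.50) + (1250.00)(86.50) = 288250.00 cm³
ΣAȳ = (6000.00)(125.00) + (1250.00)(5.00) + (1250.00)(245.00) = 1062500.00 cm³
x̄ = 288250.00 / 8500.00 = 33.91 cm
ȳ = 1062500.00 / 8500.00 = 125.00 cm

x̄ = 33.91 cm, ȳ = 125.00 cm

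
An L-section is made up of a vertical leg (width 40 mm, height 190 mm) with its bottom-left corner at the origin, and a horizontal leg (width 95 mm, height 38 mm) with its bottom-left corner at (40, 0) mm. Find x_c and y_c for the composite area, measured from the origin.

Part | A | x̄ᵢ | ȳᵢ | A·x̄ᵢ | A·ȳᵢ
vertical leg | 7600.00 | 20.00 | 95.00 | 152000.00 | 722000.00
horizontal leg | 3610.00 | 87.50 | 19.00 | 315875.00 | 68590.00
Σ | 11210.00 |  |  | 467875.00 | 790590.00
x_c = 467875.00 / 11210.00 = 41.74 mm
y_c = 790590.00 / 11210.00 = 70.53 mm

x_c = 41.74 mm, y_c = 70.53 mm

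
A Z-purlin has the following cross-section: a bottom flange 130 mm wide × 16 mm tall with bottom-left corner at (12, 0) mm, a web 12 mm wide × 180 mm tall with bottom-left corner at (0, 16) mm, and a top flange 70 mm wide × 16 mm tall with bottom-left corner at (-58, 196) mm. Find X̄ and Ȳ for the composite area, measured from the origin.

X̄ = 27.49 mm, Ȳ = 88.45 mm

bottom flange: A = 130 × 16 = 2080.00, centroid at (77.00, 8.00).
web: A = 12 × 180 = 2160.00, centroid at (6.00, 106.00).
top flange: A = 70 × 16 = 1120.00, centroid at (-23.00, 204.00).
ΣA = 5360.00 mm², ΣAX̄ = 147360.00 mm³, ΣAȲ = 474080.00 mm³.
X̄ = 147360.00/5360.00 = 27.49 mm; Ȳ = 474080.00/5360.00 = 88.45 mm.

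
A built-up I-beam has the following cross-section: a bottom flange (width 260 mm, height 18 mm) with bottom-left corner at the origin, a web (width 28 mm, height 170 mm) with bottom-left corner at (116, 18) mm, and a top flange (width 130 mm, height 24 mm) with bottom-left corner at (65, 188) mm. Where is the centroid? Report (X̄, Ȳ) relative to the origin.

bottom flange: A = 260 × 18 = 4680.00, centroid at (130.00, 9.00).
web: A = 28 × 170 = 4760.00, centroid at (130.00, 103.00).
top flange: A = 130 × 24 = 3120.00, centroid at (130.00, 200.00).
ΣA = 12560.00 mm²
ΣAX̄ = (4680.00)(130.00) + (4760.00)(130.00) + (3120.00)(130.00) = 1632800.00 mm³
ΣAȲ = (4680.00)(9.00) + (4760.00)(103.00) + (3120.00)(200.00) = 1156400.00 mm³
X̄ = 1632800.00 / 12560.00 = 130.00 mm
Ȳ = 1156400.00 / 12560.00 = 92.07 mm

X̄ = 130.00 mm, Ȳ = 92.07 mm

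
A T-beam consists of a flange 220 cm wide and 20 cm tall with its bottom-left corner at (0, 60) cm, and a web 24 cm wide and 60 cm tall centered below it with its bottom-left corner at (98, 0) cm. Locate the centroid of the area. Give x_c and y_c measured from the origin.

web: A = 24 × 60 = 1440.00, centroid at (110.00, 30.00).
flange: A = 220 × 20 = 4400.00, centroid at (110.00, 70.00).
ΣA = 5840.00 cm², ΣAx_c = 642400.00 cm³, ΣAy_c = 351200.00 cm³.
x_c = 642400.00/5840.00 = 110.00 cm; y_c = 351200.00/5840.00 = 60.14 cm.

x_c = 110.00 cm, y_c = 60.14 cm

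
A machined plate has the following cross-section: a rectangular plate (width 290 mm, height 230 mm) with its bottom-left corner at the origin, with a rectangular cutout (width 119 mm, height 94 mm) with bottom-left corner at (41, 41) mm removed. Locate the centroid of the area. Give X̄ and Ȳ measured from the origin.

Part | A | x̄ᵢ | ȳᵢ | A·x̄ᵢ | A·ȳᵢ
plate | 66700.00 | 145.00 | 115.00 | 9671500.00 | 7670500.00
hole | -11186.00 | 100.50 | 88.00 | -1124193.00 | -984368.00
Σ | 55514.00 |  |  | 8547307.00 | 6686132.00
X̄ = 8547307.00 / 55514.00 = 153.97 mm
Ȳ = 6686132.00 / 55514.00 = 120.44 mm

X̄ = 153.97 mm, Ȳ = 120.44 mm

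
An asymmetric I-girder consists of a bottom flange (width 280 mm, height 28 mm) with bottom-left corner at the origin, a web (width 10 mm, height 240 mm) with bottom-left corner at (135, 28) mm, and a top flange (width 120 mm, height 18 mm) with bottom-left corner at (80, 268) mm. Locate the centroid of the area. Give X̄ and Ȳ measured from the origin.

bottom flange: A = 280 × 28 = 7840.00, centroid at (140.00, 14.00).
web: A = 10 × 240 = 2400.00, centroid at (140.00, 148.00).
top flange: A = 120 × 18 = 2160.00, centroid at (140.00, 277.00).
ΣA = 12400.00 mm²
ΣAX̄ = (7840.00)(140.00) + (2400.00)(140.00) + (2160.00)(140.00) = 1736000.00 mm³
ΣAȲ = (7840.00)(14.00) + (2400.00)(148.00) + (2160.00)(277.00) = 1063280.00 mm³
X̄ = 1736000.00 / 12400.00 = 140.00 mm
Ȳ = 1063280.00 / 12400.00 = 85.75 mm

X̄ = 140.00 mm, Ȳ = 85.75 mm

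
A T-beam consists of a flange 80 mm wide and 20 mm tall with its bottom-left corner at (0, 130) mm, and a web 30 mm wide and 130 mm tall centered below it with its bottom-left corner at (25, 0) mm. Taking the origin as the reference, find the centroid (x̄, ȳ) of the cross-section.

web: A = 30 × 130 = 3900.00, centroid at (40.00, 65.00).
flange: A = 80 × 20 = 1600.00, centroid at (40.00, 140.00).
ΣA = 5500.00 mm², ΣAx̄ = 220000.00 mm³, ΣAȳ = 477500.00 mm³.
x̄ = 220000.00/5500.00 = 40.00 mm; ȳ = 477500.00/5500.00 = 86.82 mm.

x̄ = 40.00 mm, ȳ = 86.82 mm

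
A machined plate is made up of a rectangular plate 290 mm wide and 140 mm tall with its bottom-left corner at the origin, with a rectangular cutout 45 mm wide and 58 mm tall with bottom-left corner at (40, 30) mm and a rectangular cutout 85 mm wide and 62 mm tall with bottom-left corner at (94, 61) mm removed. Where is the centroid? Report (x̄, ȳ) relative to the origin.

x̄ = 152.95 mm, ȳ = 67.33 mm

Part | A | x̄ᵢ | ȳᵢ | A·x̄ᵢ | A·ȳᵢ
plate | 40600.00 | 145.00 | 70.00 | 5887000.00 | 2842000.00
hole 1 | -2610.00 | 62.50 | 59.00 | -163125.00 | -153990.00
hole 2 | -5270.00 | 136.50 | 92.00 | -719355.00 | -484840.00
Σ | 32720.00 |  |  | 5004520.00 | 2203170.00
x̄ = 5004520.00 / 32720.00 = 152.95 mm
ȳ = 2203170.00 / 32720.00 = 67.33 mm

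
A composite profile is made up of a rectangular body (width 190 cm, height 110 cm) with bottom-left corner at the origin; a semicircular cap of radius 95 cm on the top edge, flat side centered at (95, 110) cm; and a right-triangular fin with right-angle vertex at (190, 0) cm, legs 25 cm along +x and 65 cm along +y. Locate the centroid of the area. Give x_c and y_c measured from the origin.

x_c = 97.34 cm, y_c = 91.90 cm

Part | A | x̄ᵢ | ȳᵢ | A·x̄ᵢ | A·ȳᵢ
rectangular body | 20900.00 | 95.00 | 55.00 | 1985500.00 | 1149500.00
semicircular top | 14176.44 | 95.00 | 150.32 | 1346761.50 | 2130991.39
triangular fin | 812.50 | 198.33 | 21.67 | 161145.83 | 17604.17
Σ | 35888.94 |  |  | 3493407.33 | 3298095.55
x_c = 3493407.33 / 35888.94 = 97.34 cm
y_c = 3298095.55 / 35888.94 = 91.90 cm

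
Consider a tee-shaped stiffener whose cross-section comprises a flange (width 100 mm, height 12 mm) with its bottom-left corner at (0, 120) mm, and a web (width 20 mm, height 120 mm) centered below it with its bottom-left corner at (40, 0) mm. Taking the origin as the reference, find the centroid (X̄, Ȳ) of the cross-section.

X̄ = 50.00 mm, Ȳ = 82.00 mm

Part | A | x̄ᵢ | ȳᵢ | A·x̄ᵢ | A·ȳᵢ
web | 2400.00 | 50.00 | 60.00 | 120000.00 | 144000.00
flange | 1200.00 | 50.00 | 126.00 | 60000.00 | 151200.00
Σ | 3600.00 |  |  | 180000.00 | 295200.00
X̄ = 180000.00 / 3600.00 = 50.00 mm
Ȳ = 295200.00 / 3600.00 = 82.00 mm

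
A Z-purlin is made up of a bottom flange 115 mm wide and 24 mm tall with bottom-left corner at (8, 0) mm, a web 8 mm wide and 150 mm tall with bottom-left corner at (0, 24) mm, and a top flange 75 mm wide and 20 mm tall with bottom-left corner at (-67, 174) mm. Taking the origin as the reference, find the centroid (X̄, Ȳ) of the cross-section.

X̄ = 25.88 mm, Ȳ = 78.37 mm

Part | A | x̄ᵢ | ȳᵢ | A·x̄ᵢ | A·ȳᵢ
bottom flange | 2760.00 | 65.50 | 12.00 | 180780.00 | 33120.00
web | 1200.00 | 4.00 | 99.00 | 4800.00 | 118800.00
top flange | 1500.00 | -29.50 | 184.00 | -44250.00 | 276000.00
Σ | 5460.00 |  |  | 141330.00 | 427920.00
X̄ = 141330.00 / 5460.00 = 25.88 mm
Ȳ = 427920.00 / 5460.00 = 78.37 mm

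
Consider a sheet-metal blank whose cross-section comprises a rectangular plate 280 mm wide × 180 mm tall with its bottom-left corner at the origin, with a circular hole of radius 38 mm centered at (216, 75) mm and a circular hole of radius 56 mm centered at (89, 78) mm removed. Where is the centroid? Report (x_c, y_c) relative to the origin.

x_c = 144.38 mm, y_c = 95.17 mm

plate: A = 280 × 180 = 50400.00, centroid at (140.00, 90.00).
hole 1: A = −π·38² = -4536.46, centroid at (216.00, 75.00).
hole 2: A = −π·56² = -9852.03, centroid at (89.00, 78.00).
ΣA = 36011.51 mm²
ΣAx_c = (50400.00)(140.00) + (-4536.46)(216.00) + (-9852.03)(89.00) = 5199293.61 mm³
ΣAy_c = (50400.00)(90.00) + (-4536.46)(75.00) + (-9852.03)(78.00) = 3427306.82 mm³
x_c = 5199293.61 / 36011.51 = 144.38 mm
y_c = 3427306.82 / 36011.51 = 95.17 mm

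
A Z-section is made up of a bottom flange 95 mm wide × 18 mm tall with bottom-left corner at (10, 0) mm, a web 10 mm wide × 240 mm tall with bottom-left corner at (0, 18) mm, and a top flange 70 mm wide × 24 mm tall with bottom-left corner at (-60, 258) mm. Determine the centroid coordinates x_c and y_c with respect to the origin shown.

x_c = 11.80 mm, y_c = 138.20 mm

bottom flange: A = 95 × 18 = 1710.00, centroid at (57.50, 9.00).
web: A = 10 × 240 = 2400.00, centroid at (5.00, 138.00).
top flange: A = 70 × 24 = 1680.00, centroid at (-25.00, 270.00).
ΣA = 5790.00 mm²
ΣAx_c = (1710.00)(57.50) + (2400.00)(5.00) + (1680.00)(-25.00) = 68325.00 mm³
ΣAy_c = (1710.00)(9.00) + (2400.00)(138.00) + (1680.00)(270.00) = 800190.00 mm³
x_c = 68325.00 / 5790.00 = 11.80 mm
y_c = 800190.00 / 5790.00 = 138.20 mm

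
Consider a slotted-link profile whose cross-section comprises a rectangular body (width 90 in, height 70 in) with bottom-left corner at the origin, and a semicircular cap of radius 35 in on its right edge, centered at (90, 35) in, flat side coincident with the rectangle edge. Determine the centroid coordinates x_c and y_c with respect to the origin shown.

rectangular body: A = 90 × 70 = 6300.00, centroid at (45.00, 35.00).
semicircular end: A = ½π·35² = 1924.23, centroid at (104.85, 35.00).
ΣA = 8224.23 in², ΣAx_c = 485263.63 in³, ΣAy_c = 287847.89 in³.
x_c = 485263.63/8224.23 = 59.00 in; y_c = 287847.89/8224.23 = 35.00 in.

x_c = 59.00 in, y_c = 35.00 in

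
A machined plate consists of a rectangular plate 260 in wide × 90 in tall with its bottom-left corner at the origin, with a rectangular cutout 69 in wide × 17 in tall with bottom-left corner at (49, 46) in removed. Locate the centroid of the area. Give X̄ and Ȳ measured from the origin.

Part | A | x̄ᵢ | ȳᵢ | A·x̄ᵢ | A·ȳᵢ
plate | 23400.00 | 130.00 | 45.00 | 3042000.00 | 1053000.00
hole | -1173.00 | 83.50 | 54.50 | -97945.50 | -63928.50
Σ | 22227.00 |  |  | 2944054.50 | 989071.50
X̄ = 2944054.50 / 22227.00 = 132.45 in
Ȳ = 989071.50 / 22227.00 = 44.50 in

X̄ = 132.45 in, Ȳ = 44.50 in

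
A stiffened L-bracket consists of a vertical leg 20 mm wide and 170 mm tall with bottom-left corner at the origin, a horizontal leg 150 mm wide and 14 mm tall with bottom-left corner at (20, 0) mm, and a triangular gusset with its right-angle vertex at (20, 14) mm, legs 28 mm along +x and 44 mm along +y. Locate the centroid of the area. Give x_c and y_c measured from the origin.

vertical leg: A = 20 × 170 = 3400.00, centroid at (10.00, 85.00).
horizontal leg: A = 150 × 14 = 2100.00, centroid at (95.00, 7.00).
gusset: A = ½·28·44 = 616.00, centroid at (29.33, 28.67).
ΣA = 6116.00 mm², ΣAx_c = 251569.33 mm³, ΣAy_c = 321358.67 mm³.
x_c = 251569.33/6116.00 = 41.13 mm; y_c = 321358.67/6116.00 = 52.54 mm.

x_c = 41.13 mm, y_c = 52.54 mm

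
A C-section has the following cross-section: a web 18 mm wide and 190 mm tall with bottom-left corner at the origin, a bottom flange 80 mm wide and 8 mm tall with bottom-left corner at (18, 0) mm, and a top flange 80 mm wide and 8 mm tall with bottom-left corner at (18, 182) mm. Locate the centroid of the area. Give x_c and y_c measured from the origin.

x_c = 22.34 mm, y_c = 95.00 mm

web: A = 18 × 190 = 3420.00, centroid at (9.00, 95.00).
bottom flange: A = 80 × 8 = 640.00, centroid at (58.00, 4.00).
top flange: A = 80 × 8 = 640.00, centroid at (58.00, 186.00).
ΣA = 4700.00 mm²
ΣAx_c = (3420.00)(9.00) + (640.00)(58.00) + (640.00)(58.00) = 105020.00 mm³
ΣAy_c = (3420.00)(95.00) + (640.00)(4.00) + (640.00)(186.00) = 446500.00 mm³
x_c = 105020.00 / 4700.00 = 22.34 mm
y_c = 446500.00 / 4700.00 = 95.00 mm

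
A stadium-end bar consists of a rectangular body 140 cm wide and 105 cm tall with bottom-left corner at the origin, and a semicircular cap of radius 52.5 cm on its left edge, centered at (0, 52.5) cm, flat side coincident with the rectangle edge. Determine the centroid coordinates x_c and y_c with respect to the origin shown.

Part | A | x̄ᵢ | ȳᵢ | A·x̄ᵢ | A·ȳᵢ
rectangular body | 14700.00 | 70.00 | 52.50 | 1029000.00 | 771750.00
semicircular end | 4329.51 | -22.28 | 52.50 | -96468.75 | 227299.14
Σ | 19029.51 |  |  | 932531.25 | 999049.14
x_c = 932531.25 / 19029.51 = 49.00 cm
y_c = 999049.14 / 19029.51 = 52.50 cm

x_c = 49.00 cm, y_c = 52.50 cm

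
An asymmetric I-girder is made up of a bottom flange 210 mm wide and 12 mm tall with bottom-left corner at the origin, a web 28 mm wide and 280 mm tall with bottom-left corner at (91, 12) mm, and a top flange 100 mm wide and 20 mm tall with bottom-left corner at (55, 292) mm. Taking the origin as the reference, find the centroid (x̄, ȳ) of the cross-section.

x̄ = 105.00 mm, ȳ = 146.50 mm

bottom flange: A = 210 × 12 = 2520.00, centroid at (105.00, 6.00).
web: A = 28 × 280 = 7840.00, centroid at (105.00, 152.00).
top flange: A = 100 × 20 = 2000.00, centroid at (105.00, 302.00).
ΣA = 12360.00 mm²
ΣAx̄ = (2520.00)(105.00) + (7840.00)(105.00) + (2000.00)(105.00) = 1297800.00 mm³
ΣAȳ = (2520.00)(6.00) + (7840.00)(152.00) + (2000.00)(302.00) = 1810800.00 mm³
x̄ = 1297800.00 / 12360.00 = 105.00 mm
ȳ = 1810800.00 / 12360.00 = 146.50 mm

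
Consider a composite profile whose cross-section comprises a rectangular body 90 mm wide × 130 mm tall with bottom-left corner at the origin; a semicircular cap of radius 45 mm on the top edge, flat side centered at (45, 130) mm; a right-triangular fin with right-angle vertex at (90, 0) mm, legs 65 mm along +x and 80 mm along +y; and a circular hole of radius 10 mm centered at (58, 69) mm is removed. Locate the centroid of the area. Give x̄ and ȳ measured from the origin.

x̄ = 54.86 mm, ȳ = 74.70 mm

Part | A | x̄ᵢ | ȳᵢ | A·x̄ᵢ | A·ȳᵢ
rectangular body | 11700.00 | 45.00 | 65.00 | 526500.00 | 760500.00
semicircular top | 3180.86 | 45.00 | 149.10 | 143138.82 | 474262.13
triangular fin | 2600.00 | 111.67 | 26.67 | 290333.33 | 69333.33
hole | -314.16 | 58.00 | 69.00 | -18221.24 | -21676.99
Σ | 17166.70 |  |  | 941750.91 | 1282418.48
x̄ = 941750.91 / 17166.70 = 54.86 mm
ȳ = 1282418.48 / 17166.70 = 74.70 mm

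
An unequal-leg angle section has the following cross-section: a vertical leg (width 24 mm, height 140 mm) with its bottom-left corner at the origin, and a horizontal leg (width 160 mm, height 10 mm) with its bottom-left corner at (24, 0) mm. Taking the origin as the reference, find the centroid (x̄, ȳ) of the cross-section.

Part | A | x̄ᵢ | ȳᵢ | A·x̄ᵢ | A·ȳᵢ
vertical leg | 3360.00 | 12.00 | 70.00 | 40320.00 | 235200.00
horizontal leg | 1600.00 | 104.00 | 5.00 | 166400.00 | 8000.00
Σ | 4960.00 |  |  | 206720.00 | 243200.00
x̄ = 206720.00 / 4960.00 = 41.68 mm
ȳ = 243200.00 / 4960.00 = 49.03 mm

x̄ = 41.68 mm, ȳ = 49.03 mm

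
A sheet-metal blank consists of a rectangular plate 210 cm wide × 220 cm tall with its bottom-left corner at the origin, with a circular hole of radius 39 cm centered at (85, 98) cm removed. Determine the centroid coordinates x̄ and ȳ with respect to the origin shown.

x̄ = 107.31 cm, ȳ = 111.38 cm

plate: A = 210 × 220 = 46200.00, centroid at (105.00, 110.00).
hole: A = −π·39² = -4778.36, centroid at (85.00, 98.00).
ΣA = 41421.64 cm²
ΣAx̄ = (46200.00)(105.00) + (-4778.36)(85.00) = 4444839.19 cm³
ΣAȳ = (46200.00)(110.00) + (-4778.36)(98.00) = 4613720.48 cm³
x̄ = 4444839.19 / 41421.64 = 107.31 cm
ȳ = 4613720.48 / 41421.64 = 111.38 cm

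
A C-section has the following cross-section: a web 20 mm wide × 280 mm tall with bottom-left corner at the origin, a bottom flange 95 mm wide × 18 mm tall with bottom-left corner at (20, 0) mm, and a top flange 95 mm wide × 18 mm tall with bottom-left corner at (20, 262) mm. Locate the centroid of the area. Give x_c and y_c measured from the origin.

web: A = 20 × 280 = 5600.00, centroid at (10.00, 140.00).
bottom flange: A = 95 × 18 = 1710.00, centroid at (67.50, 9.00).
top flange: A = 95 × 18 = 1710.00, centroid at (67.50, 271.00).
ΣA = 9020.00 mm²
ΣAx_c = (5600.00)(10.00) + (1710.00)(67.50) + (1710.00)(67.50) = 286850.00 mm³
ΣAy_c = (5600.00)(140.00) + (1710.00)(9.00) + (1710.00)(271.00) = 1262800.00 mm³
x_c = 286850.00 / 9020.00 = 31.80 mm
y_c = 1262800.00 / 9020.00 = 140.00 mm

x_c = 31.80 mm, y_c = 140.00 mm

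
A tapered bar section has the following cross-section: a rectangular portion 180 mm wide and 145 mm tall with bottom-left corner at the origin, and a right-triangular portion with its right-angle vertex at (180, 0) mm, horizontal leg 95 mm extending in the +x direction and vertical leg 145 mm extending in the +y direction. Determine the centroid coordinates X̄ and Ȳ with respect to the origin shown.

X̄ = 115.40 mm, Ȳ = 67.45 mm

rectangular portion: A = 180 × 145 = 26100.00, centroid at (90.00, 72.50).
triangular portion: A = ½·95·145 = 6887.50, centroid at (211.67, 48.33).
ΣA = 32987.50 mm², ΣAX̄ = 3806854.17 mm³, ΣAȲ = 2225145.83 mm³.
X̄ = 3806854.17/32987.50 = 115.40 mm; Ȳ = 2225145.83/32987.50 = 67.45 mm.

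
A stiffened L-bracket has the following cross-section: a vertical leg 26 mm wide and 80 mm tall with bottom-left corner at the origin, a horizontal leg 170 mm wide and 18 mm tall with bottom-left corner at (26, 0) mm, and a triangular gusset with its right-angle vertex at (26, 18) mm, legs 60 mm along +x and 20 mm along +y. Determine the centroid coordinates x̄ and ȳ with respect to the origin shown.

vertical leg: A = 26 × 80 = 2080.00, centroid at (13.00, 40.00).
horizontal leg: A = 170 × 18 = 3060.00, centroid at (111.00, 9.00).
gusset: A = ½·60·20 = 600.00, centroid at (46.00, 24.67).
ΣA = 5740.00 mm², ΣAx̄ = 394300.00 mm³, ΣAȳ = 125540.00 mm³.
x̄ = 394300.00/5740.00 = 68.69 mm; ȳ = 125540.00/5740.00 = 21.87 mm.

x̄ = 68.69 mm, ȳ = 21.87 mm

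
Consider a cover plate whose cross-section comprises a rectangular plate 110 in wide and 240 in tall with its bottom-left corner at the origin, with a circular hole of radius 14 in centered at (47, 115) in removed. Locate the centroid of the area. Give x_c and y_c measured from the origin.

x_c = 55.19 in, y_c = 120.12 in

plate: A = 110 × 240 = 26400.00, centroid at (55.00, 120.00).
hole: A = −π·14² = -615.75, centroid at (47.00, 115.00).
ΣA = 25784.25 in²
ΣAx_c = (26400.00)(55.00) + (-615.75)(47.00) = 1423059.65 in³
ΣAy_c = (26400.00)(120.00) + (-615.75)(115.00) = 3097188.50 in³
x_c = 1423059.65 / 25784.25 = 55.19 in
y_c = 3097188.50 / 25784.25 = 120.12 in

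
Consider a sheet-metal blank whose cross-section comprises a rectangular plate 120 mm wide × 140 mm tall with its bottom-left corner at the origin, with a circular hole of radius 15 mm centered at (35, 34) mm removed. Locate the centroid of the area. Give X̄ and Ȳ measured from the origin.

plate: A = 120 × 140 = 16800.00, centroid at (60.00, 70.00).
hole: A = −π·15² = -706.86, centroid at (35.00, 34.00).
ΣA = 16093.14 mm²
ΣAX̄ = (16800.00)(60.00) + (-706.86)(35.00) = 983259.96 mm³
ΣAȲ = (16800.00)(70.00) + (-706.86)(34.00) = 1151966.82 mm³
X̄ = 983259.96 / 16093.14 = 61.10 mm
Ȳ = 1151966.82 / 16093.14 = 71.58 mm

X̄ = 61.10 mm, Ȳ = 71.58 mm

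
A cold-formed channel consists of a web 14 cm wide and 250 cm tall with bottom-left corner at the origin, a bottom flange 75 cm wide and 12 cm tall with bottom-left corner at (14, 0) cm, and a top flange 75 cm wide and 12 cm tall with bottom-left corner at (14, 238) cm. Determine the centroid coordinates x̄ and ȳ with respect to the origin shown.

x̄ = 22.11 cm, ȳ = 125.00 cm

Part | A | x̄ᵢ | ȳᵢ | A·x̄ᵢ | A·ȳᵢ
web | 3500.00 | 7.00 | 125.00 | 24500.00 | 437500.00
bottom flange | 900.00 | 51.50 | 6.00 | 46350.00 | 5400.00
top flange | 900.00 | 51.50 | 244.00 | 46350.00 | 219600.00
Σ | 5300.00 |  |  | 117200.00 | 662500.00
x̄ = 117200.00 / 5300.00 = 22.11 cm
ȳ = 662500.00 / 5300.00 = 125.00 cm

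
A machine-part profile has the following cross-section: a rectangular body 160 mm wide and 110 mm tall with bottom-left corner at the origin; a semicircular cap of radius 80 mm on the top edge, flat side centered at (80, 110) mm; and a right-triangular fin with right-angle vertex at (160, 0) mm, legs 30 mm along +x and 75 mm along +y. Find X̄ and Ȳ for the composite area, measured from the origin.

X̄ = 83.52 mm, Ȳ = 84.90 mm

Part | A | x̄ᵢ | ȳᵢ | A·x̄ᵢ | A·ȳᵢ
rectangular body | 17600.00 | 80.00 | 55.00 | 1408000.00 | 968000.00
semicircular top | 10053.10 | 80.00 | 143.95 | 804247.72 | 1447173.95
triangular fin | 1125.00 | 170.00 | 25.00 | 191250.00 | 28125.00
Σ | 28778.10 |  |  | 2403497.72 | 2443298.95
X̄ = 2403497.72 / 28778.10 = 83.52 mm
Ȳ = 2443298.95 / 28778.10 = 84.90 mm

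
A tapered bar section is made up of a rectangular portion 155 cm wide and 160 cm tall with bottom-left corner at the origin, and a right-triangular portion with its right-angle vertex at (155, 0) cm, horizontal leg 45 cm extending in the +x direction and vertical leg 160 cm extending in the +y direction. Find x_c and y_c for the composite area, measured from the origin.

rectangular portion: A = 155 × 160 = 24800.00, centroid at (77.50, 80.00).
triangular portion: A = ½·45·160 = 3600.00, centroid at (170.00, 53.33).
ΣA = 28400.00 cm², ΣAx_c = 2534000.00 cm³, ΣAy_c = 2176000.00 cm³.
x_c = 2534000.00/28400.00 = 89.23 cm; y_c = 2176000.00/28400.00 = 76.62 cm.

x_c = 89.23 cm, y_c = 76.62 cm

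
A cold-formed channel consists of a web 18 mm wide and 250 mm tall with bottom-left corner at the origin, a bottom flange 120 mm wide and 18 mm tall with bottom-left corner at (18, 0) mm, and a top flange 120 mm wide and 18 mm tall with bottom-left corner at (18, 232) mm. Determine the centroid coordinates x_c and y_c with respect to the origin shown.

x_c = 42.80 mm, y_c = 125.00 mm

web: A = 18 × 250 = 4500.00, centroid at (9.00, 125.00).
bottom flange: A = 120 × 18 = 2160.00, centroid at (78.00, 9.00).
top flange: A = 120 × 18 = 2160.00, centroid at (78.00, 241.00).
ΣA = 8820.00 mm², ΣAx_c = 377460.00 mm³, ΣAy_c = 1102500.00 mm³.
x_c = 377460.00/8820.00 = 42.80 mm; y_c = 1102500.00/8820.00 = 125.00 mm.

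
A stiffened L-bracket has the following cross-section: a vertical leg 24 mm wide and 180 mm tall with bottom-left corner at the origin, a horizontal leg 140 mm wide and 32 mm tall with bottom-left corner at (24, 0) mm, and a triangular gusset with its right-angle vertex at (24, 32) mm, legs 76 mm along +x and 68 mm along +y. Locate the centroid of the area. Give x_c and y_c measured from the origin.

vertical leg: A = 24 × 180 = 4320.00, centroid at (12.00, 90.00).
horizontal leg: A = 140 × 32 = 4480.00, centroid at (94.00, 16.00).
gusset: A = ½·76·68 = 2584.00, centroid at (49.33, 54.67).
ΣA = 11384.00 mm², ΣAx_c = 600437.33 mm³, ΣAy_c = 601738.67 mm³.
x_c = 600437.33/11384.00 = 52.74 mm; y_c = 601738.67/11384.00 = 52.86 mm.

x_c = 52.74 mm, y_c = 52.86 mm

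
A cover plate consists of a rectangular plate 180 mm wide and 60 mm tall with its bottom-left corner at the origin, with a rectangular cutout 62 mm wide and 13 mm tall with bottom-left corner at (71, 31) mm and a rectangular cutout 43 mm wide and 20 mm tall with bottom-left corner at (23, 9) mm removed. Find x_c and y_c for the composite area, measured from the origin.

plate: A = 180 × 60 = 10800.00, centroid at (90.00, 30.00).
hole 1: A = −(62 × 13) = -806.00, centroid at (102.00, 37.50).
hole 2: A = −(43 × 20) = -860.00, centroid at (44.50, 19.00).
ΣA = 9134.00 mm²
ΣAx_c = (10800.00)(90.00) + (-806.00)(102.00) + (-860.00)(44.50) = 851518.00 mm³
ΣAy_c = (10800.00)(30.00) + (-806.00)(37.50) + (-860.00)(19.00) = 277435.00 mm³
x_c = 851518.00 / 9134.00 = 93.23 mm
y_c = 277435.00 / 9134.00 = 30.37 mm

x_c = 93.23 mm, y_c = 30.37 mm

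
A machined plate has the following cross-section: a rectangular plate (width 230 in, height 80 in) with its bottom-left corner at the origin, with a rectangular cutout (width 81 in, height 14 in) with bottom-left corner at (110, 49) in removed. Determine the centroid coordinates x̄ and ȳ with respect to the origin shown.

x̄ = 112.67 in, ȳ = 38.95 in

Part | A | x̄ᵢ | ȳᵢ | A·x̄ᵢ | A·ȳᵢ
plate | 18400.00 | 115.00 | 40.00 | 2116000.00 | 736000.00
hole | -1134.00 | 150.50 | 56.00 | -170667.00 | -63504.00
Σ | 17266.00 |  |  | 1945333.00 | 672496.00
x̄ = 1945333.00 / 17266.00 = 112.67 in
ȳ = 672496.00 / 17266.00 = 38.95 in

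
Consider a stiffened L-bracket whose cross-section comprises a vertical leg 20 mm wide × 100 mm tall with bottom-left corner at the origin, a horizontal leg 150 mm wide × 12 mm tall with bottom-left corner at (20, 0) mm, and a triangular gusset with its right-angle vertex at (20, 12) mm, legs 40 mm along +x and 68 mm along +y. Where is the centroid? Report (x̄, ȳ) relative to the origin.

vertical leg: A = 20 × 100 = 2000.00, centroid at (10.00, 50.00).
horizontal leg: A = 150 × 12 = 1800.00, centroid at (95.00, 6.00).
gusset: A = ½·40·68 = 1360.00, centroid at (33.33, 34.67).
ΣA = 5160.00 mm²
ΣAx̄ = (2000.00)(10.00) + (1800.00)(95.00) + (1360.00)(33.33) = 236333.33 mm³
ΣAȳ = (2000.00)(50.00) + (1800.00)(6.00) + (1360.00)(34.67) = 157946.67 mm³
x̄ = 236333.33 / 5160.00 = 45.80 mm
ȳ = 157946.67 / 5160.00 = 30.61 mm

x̄ = 45.80 mm, ȳ = 30.61 mm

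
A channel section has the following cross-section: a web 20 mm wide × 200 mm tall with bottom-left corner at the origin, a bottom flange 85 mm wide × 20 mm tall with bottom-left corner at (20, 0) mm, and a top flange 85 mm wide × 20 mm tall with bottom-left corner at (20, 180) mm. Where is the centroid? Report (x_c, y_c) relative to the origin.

x_c = 34.12 mm, y_c = 100.00 mm

web: A = 20 × 200 = 4000.00, centroid at (10.00, 100.00).
bottom flange: A = 85 × 20 = 1700.00, centroid at (62.50, 10.00).
top flange: A = 85 × 20 = 1700.00, centroid at (62.50, 190.00).
ΣA = 7400.00 mm², ΣAx_c = 252500.00 mm³, ΣAy_c = 740000.00 mm³.
x_c = 252500.00/7400.00 = 34.12 mm; y_c = 740000.00/7400.00 = 100.00 mm.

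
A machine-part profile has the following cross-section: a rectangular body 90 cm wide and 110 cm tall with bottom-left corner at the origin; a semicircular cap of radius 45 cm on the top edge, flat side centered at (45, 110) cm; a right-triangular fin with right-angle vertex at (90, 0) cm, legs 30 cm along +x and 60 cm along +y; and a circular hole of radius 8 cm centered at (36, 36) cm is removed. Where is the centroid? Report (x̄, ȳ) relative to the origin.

x̄ = 48.72 cm, ȳ = 70.10 cm

rectangular body: A = 90 × 110 = 9900.00, centroid at (45.00, 55.00).
semicircular top: A = ½π·45² = 3180.86, centroid at (45.00, 129.10).
triangular fin: A = ½·30·60 = 900.00, centroid at (100.00, 20.00).
hole: A = −π·8² = -201.06, centroid at (36.00, 36.00).
ΣA = 13779.80 cm²
ΣAx̄ = (9900.00)(45.00) + (3180.86)(45.00) + (900.00)(100.00) + (-201.06)(36.00) = 671400.59 cm³
ΣAȳ = (9900.00)(55.00) + (3180.86)(129.10) + (900.00)(20.00) + (-201.06)(36.00) = 965906.65 cm³
x̄ = 671400.59 / 13779.80 = 48.72 cm
ȳ = 965906.65 / 13779.80 = 70.10 cm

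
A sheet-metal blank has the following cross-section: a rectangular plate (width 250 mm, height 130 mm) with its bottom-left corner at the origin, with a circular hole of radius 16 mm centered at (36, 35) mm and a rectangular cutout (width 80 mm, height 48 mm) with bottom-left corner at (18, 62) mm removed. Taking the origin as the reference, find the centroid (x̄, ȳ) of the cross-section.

plate: A = 250 × 130 = 32500.00, centroid at (125.00, 65.00).
hole 1: A = −π·16² = -804.25, centroid at (36.00, 35.00).
hole 2: A = −(80 × 48) = -3840.00, centroid at (58.00, 86.00).
ΣA = 27855.75 mm²
ΣAx̄ = (32500.00)(125.00) + (-804.25)(36.00) + (-3840.00)(58.00) = 3810827.08 mm³
ΣAȳ = (32500.00)(65.00) + (-804.25)(35.00) + (-3840.00)(86.00) = 1754111.33 mm³
x̄ = 3810827.08 / 27855.75 = 136.81 mm
ȳ = 1754111.33 / 27855.75 = 62.97 mm

x̄ = 136.81 mm, ȳ = 62.97 mm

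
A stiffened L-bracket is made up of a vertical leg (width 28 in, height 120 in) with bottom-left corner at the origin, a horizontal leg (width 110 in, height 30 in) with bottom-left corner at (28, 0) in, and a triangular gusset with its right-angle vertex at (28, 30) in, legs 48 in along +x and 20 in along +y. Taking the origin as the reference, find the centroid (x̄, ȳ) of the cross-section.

Part | A | x̄ᵢ | ȳᵢ | A·x̄ᵢ | A·ȳᵢ
vertical leg | 3360.00 | 14.00 | 60.00 | 47040.00 | 201600.00
horizontal leg | 3300.00 | 83.00 | 15.00 | 273900.00 | 49500.00
gusset | 480.00 | 44.00 | 36.67 | 21120.00 | 17600.00
Σ | 7140.00 |  |  | 342060.00 | 268700.00
x̄ = 342060.00 / 7140.00 = 47.91 in
ȳ = 268700.00 / 7140.00 = 37.63 in

x̄ = 47.91 in, ȳ = 37.63 in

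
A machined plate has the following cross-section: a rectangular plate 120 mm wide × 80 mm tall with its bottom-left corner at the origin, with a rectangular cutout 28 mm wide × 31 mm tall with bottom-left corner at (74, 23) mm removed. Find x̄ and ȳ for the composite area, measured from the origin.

x̄ = 57.22 mm, ȳ = 40.15 mm

plate: A = 120 × 80 = 9600.00, centroid at (60.00, 40.00).
hole: A = −(28 × 31) = -868.00, centroid at (88.00, 38.50).
ΣA = 8732.00 mm²
ΣAx̄ = (9600.00)(60.00) + (-868.00)(88.00) = 499616.00 mm³
ΣAȳ = (9600.00)(40.00) + (-868.00)(38.50) = 350582.00 mm³
x̄ = 499616.00 / 8732.00 = 57.22 mm
ȳ = 350582.00 / 8732.00 = 40.15 mm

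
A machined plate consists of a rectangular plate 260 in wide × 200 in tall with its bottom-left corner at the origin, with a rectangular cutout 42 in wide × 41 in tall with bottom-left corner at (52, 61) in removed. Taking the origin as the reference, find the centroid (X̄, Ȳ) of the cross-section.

Part | A | x̄ᵢ | ȳᵢ | A·x̄ᵢ | A·ȳᵢ
plate | 52000.00 | 130.00 | 100.00 | 6760000.00 | 5200000.00
hole | -1722.00 | 73.00 | 81.50 | -125706.00 | -140343.00
Σ | 50278.00 |  |  | 6634294.00 | 5059657.00
X̄ = 6634294.00 / 50278.00 = 131.95 in
Ȳ = 5059657.00 / 50278.00 = 100.63 in

X̄ = 131.95 in, Ȳ = 100.63 in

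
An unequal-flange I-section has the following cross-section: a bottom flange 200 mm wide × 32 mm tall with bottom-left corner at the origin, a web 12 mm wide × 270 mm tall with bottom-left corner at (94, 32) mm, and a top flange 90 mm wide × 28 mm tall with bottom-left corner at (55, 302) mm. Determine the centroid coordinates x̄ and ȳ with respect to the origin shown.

x̄ = 100.00 mm, ȳ = 118.40 mm

Part | A | x̄ᵢ | ȳᵢ | A·x̄ᵢ | A·ȳᵢ
bottom flange | 6400.00 | 100.00 | 16.00 | 640000.00 | 102400.00
web | 3240.00 | 100.00 | 167.00 | 324000.00 | 541080.00
top flange | 2520.00 | 100.00 | 316.00 | 252000.00 | 796320.00
Σ | 12160.00 |  |  | 1216000.00 | 1439800.00
x̄ = 1216000.00 / 12160.00 = 100.00 mm
ȳ = 1439800.00 / 12160.00 = 118.40 mm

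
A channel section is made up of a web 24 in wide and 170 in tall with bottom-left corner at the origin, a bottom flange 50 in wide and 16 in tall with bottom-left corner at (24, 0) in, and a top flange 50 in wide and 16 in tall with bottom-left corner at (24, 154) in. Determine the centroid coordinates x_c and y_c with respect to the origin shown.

Part | A | x̄ᵢ | ȳᵢ | A·x̄ᵢ | A·ȳᵢ
web | 4080.00 | 12.00 | 85.00 | 48960.00 | 346800.00
bottom flange | 800.00 | 49.00 | 8.00 | 39200.00 | 6400.00
top flange | 800.00 | 49.00 | 162.00 | 39200.00 | 129600.00
Σ | 5680.00 |  |  | 127360.00 | 482800.00
x_c = 127360.00 / 5680.00 = 22.42 in
y_c = 482800.00 / 5680.00 = 85.00 in

x_c = 22.42 in, y_c = 85.00 in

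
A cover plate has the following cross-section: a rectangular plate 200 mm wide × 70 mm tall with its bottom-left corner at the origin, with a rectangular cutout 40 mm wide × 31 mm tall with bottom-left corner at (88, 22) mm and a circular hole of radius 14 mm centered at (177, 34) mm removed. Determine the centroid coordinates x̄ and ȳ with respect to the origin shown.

Part | A | x̄ᵢ | ȳᵢ | A·x̄ᵢ | A·ȳᵢ
plate | 14000.00 | 100.00 | 35.00 | 1400000.00 | 490000.00
hole 1 | -1240.00 | 108.00 | 37.50 | -133920.00 | -46500.00
hole 2 | -615.75 | 177.00 | 34.00 | -108988.13 | -20935.57
Σ | 12144.25 |  |  | 1157091.87 | 422564.43
x̄ = 1157091.87 / 12144.25 = 95.28 mm
ȳ = 422564.43 / 12144.25 = 34.80 mm

x̄ = 95.28 mm, ȳ = 34.80 mm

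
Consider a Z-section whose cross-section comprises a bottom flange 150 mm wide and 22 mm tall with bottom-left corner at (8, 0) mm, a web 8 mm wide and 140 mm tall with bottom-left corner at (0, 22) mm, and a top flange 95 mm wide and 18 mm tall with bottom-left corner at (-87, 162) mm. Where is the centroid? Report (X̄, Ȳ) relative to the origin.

bottom flange: A = 150 × 22 = 3300.00, centroid at (83.00, 11.00).
web: A = 8 × 140 = 1120.00, centroid at (4.00, 92.00).
top flange: A = 95 × 18 = 1710.00, centroid at (-39.50, 171.00).
ΣA = 6130.00 mm²
ΣAX̄ = (3300.00)(83.00) + (1120.00)(4.00) + (1710.00)(-39.50) = 210835.00 mm³
ΣAȲ = (3300.00)(11.00) + (1120.00)(92.00) + (1710.00)(171.00) = 431750.00 mm³
X̄ = 210835.00 / 6130.00 = 34.39 mm
Ȳ = 431750.00 / 6130.00 = 70.43 mm

X̄ = 34.39 mm, Ȳ = 70.43 mm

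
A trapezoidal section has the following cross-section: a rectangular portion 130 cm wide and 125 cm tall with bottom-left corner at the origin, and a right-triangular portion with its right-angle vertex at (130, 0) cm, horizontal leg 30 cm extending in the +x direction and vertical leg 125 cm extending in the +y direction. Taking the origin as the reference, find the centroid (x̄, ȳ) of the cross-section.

Part | A | x̄ᵢ | ȳᵢ | A·x̄ᵢ | A·ȳᵢ
rectangular portion | 16250.00 | 65.00 | 62.50 | 1056250.00 | 1015625.00
triangular portion | 1875.00 | 140.00 | 41.67 | 262500.00 | 78125.00
Σ | 18125.00 |  |  | 1318750.00 | 1093750.00
x̄ = 1318750.00 / 18125.00 = 72.76 cm
ȳ = 1093750.00 / 18125.00 = 60.34 cm

x̄ = 72.76 cm, ȳ = 60.34 cm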